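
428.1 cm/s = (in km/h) 15.41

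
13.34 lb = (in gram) 6051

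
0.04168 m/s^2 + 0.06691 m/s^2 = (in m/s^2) 0.1086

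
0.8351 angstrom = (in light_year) 8.827e-27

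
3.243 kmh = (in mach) 0.002646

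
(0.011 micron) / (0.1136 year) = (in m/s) 3.07e-15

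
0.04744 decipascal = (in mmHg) 3.558e-05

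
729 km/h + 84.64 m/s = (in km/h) 1034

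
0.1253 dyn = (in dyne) 0.1253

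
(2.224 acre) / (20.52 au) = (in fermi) 2.932e+06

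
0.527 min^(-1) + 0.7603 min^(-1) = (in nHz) 2.146e+07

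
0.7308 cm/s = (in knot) 0.01421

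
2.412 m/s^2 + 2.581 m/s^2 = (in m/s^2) 4.993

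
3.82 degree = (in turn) 0.01061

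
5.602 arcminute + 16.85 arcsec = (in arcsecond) 353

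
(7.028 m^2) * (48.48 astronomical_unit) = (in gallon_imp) 1.121e+16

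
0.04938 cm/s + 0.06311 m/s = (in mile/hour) 0.1423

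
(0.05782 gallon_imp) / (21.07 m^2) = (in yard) 1.364e-05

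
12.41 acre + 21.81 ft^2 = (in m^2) 5.022e+04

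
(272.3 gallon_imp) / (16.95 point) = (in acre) 0.05116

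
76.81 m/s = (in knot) 149.3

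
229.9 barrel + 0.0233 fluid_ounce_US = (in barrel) 229.9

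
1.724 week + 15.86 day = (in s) 2.413e+06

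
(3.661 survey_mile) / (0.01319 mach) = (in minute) 21.86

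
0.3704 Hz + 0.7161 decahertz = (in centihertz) 753.1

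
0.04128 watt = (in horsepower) 5.536e-05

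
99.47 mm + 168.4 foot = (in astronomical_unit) 3.438e-10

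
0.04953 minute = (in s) 2.972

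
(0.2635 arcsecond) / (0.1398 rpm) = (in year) 2.767e-12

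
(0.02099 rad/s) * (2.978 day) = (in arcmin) 1.857e+07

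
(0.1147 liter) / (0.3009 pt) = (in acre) 0.000267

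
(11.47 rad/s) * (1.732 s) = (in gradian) 1265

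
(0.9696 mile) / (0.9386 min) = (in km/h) 99.75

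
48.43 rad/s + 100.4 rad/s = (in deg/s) 8527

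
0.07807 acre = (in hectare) 0.03159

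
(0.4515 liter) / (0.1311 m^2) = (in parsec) 1.116e-19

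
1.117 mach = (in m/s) 380.3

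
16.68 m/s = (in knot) 32.42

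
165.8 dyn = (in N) 0.001658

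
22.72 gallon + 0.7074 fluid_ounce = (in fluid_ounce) 2909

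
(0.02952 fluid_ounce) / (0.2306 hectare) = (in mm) 3.786e-07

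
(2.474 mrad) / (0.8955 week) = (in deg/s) 2.617e-07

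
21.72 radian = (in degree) 1244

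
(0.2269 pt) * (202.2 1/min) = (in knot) 0.0005244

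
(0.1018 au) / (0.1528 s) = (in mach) 2.927e+08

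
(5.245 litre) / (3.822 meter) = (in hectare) 1.372e-07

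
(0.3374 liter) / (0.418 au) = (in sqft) 5.808e-14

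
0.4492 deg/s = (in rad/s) 0.00784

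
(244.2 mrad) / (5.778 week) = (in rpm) 6.673e-07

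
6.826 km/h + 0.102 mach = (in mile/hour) 81.93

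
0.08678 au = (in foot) 4.259e+10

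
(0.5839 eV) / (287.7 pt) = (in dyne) 9.217e-14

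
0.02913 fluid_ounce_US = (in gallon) 0.0002276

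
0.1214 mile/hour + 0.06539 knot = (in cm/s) 8.791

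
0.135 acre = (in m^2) 546.3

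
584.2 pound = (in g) 2.65e+05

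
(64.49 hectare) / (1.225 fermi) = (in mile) 3.271e+17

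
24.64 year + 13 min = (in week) 1285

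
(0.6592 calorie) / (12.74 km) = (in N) 0.0002165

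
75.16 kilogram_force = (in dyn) 7.371e+07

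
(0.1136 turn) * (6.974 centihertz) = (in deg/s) 2.852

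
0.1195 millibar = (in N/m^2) 11.95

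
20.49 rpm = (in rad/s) 2.146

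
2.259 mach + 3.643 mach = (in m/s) 2010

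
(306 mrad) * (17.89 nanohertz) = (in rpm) 5.228e-08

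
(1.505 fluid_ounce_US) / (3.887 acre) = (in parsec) 9.17e-26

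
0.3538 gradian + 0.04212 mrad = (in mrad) 5.6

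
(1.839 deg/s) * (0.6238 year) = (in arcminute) 2.171e+09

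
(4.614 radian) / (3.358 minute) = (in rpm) 0.2187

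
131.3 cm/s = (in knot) 2.552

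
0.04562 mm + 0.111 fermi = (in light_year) 4.822e-21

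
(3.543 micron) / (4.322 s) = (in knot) 1.593e-06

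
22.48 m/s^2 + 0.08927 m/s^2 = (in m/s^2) 22.57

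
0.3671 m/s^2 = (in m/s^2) 0.3671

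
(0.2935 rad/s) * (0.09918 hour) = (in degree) 6004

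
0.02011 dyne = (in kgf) 2.051e-08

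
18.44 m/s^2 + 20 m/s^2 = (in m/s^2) 38.44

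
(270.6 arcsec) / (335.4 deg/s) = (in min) 3.735e-06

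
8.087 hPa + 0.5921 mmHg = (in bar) 0.008876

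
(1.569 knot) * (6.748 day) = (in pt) 1.334e+09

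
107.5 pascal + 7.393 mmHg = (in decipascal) 1.093e+04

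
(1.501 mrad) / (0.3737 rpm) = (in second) 0.03836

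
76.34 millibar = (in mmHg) 57.26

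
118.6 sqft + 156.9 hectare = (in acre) 387.7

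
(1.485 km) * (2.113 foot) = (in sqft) 1.029e+04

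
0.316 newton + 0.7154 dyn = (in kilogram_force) 0.03222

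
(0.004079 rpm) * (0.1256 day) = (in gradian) 295.1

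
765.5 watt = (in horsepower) 1.027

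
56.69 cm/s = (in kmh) 2.041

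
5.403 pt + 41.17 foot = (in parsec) 4.067e-16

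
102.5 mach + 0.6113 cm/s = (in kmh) 1.256e+05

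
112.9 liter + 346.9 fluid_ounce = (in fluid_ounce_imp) 4335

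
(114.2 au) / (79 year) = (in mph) 1.534e+04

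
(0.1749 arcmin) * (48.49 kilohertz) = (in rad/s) 2.467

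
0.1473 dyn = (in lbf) 3.311e-07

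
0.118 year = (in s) 3.721e+06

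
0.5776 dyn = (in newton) 5.776e-06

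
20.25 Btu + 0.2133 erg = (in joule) 2.136e+04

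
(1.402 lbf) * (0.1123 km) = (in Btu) 0.6638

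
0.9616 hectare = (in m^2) 9616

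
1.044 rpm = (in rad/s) 0.1093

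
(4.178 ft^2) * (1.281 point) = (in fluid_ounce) 5.931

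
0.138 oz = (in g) 3.912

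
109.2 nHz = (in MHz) 1.092e-13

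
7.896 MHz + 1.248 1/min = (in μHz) 7.896e+12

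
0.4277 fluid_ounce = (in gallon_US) 0.003341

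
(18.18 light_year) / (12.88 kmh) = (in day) 5.564e+11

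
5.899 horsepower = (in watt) 4399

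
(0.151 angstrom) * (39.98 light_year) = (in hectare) 571.1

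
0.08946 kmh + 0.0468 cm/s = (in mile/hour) 0.05663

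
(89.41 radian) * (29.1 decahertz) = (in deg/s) 1.491e+06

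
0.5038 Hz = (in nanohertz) 5.038e+08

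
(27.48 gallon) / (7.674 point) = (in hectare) 0.003842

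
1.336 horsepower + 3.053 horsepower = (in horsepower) 4.389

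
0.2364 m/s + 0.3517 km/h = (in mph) 0.7473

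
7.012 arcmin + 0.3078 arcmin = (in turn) 0.0003389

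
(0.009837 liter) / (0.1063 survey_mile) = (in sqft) 6.189e-07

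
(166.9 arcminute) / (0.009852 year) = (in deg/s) 8.953e-06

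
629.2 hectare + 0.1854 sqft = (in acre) 1555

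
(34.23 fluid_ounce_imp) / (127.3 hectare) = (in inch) 3.008e-08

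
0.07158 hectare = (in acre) 0.1769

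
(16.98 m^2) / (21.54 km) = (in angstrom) 7.883e+06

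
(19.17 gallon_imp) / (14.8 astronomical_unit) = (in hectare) 3.936e-18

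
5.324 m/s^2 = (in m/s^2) 5.324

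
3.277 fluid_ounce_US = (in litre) 0.09691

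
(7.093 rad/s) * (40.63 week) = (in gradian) 1.11e+10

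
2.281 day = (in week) 0.3259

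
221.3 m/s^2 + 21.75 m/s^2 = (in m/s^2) 243.1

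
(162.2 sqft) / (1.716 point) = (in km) 24.89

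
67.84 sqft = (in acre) 0.001557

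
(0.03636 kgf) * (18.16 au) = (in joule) 9.687e+11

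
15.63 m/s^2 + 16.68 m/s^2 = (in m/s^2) 32.31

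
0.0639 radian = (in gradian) 4.068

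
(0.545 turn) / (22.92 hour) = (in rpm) 0.0003963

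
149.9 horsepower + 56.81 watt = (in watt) 1.118e+05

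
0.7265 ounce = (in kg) 0.0206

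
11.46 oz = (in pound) 0.7163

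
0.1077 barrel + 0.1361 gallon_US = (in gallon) 4.659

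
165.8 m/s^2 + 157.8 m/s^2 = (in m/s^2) 323.6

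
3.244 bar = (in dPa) 3.244e+06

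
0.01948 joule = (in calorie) 0.004656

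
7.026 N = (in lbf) 1.58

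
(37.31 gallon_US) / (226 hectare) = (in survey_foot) 2.05e-07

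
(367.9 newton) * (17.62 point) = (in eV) 1.427e+19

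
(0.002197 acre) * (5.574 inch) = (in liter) 1259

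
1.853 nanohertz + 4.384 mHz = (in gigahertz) 4.384e-12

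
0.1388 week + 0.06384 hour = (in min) 1403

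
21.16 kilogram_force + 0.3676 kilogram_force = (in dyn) 2.111e+07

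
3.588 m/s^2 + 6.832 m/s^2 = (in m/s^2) 10.42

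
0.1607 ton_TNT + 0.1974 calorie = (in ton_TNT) 0.1607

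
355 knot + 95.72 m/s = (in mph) 622.6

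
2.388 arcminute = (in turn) 0.0001106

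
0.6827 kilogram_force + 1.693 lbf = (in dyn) 1.423e+06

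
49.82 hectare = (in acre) 123.1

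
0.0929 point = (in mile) 2.036e-08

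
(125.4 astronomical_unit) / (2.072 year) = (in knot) 5.581e+05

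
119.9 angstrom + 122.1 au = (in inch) 7.191e+14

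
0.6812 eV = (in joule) 1.091e-19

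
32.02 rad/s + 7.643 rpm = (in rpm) 313.4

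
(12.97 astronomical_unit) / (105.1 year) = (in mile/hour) 1310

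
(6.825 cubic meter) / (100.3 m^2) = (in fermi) 6.805e+13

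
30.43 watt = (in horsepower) 0.04081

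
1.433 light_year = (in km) 1.356e+13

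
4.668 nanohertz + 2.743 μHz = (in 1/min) 0.0001649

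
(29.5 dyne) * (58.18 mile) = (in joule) 27.62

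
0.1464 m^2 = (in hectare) 1.464e-05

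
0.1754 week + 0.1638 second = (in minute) 1768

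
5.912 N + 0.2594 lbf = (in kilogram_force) 0.7205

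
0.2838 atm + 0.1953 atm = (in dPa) 4.854e+05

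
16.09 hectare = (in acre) 39.76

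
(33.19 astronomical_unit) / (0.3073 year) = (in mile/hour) 1.146e+06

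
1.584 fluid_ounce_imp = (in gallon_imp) 0.0099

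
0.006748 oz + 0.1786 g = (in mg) 369.9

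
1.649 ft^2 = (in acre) 3.786e-05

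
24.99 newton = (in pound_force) 5.618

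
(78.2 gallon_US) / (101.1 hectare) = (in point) 0.00083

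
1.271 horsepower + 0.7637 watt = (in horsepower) 1.272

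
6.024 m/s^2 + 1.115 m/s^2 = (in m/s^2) 7.139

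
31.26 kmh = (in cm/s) 868.3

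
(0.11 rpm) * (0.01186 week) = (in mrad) 8.263e+04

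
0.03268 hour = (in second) 117.6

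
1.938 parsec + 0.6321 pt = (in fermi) 5.98e+31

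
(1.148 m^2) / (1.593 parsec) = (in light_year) 2.469e-33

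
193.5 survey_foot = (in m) 58.98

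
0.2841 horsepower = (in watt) 211.9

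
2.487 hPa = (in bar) 0.002487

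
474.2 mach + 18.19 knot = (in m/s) 1.615e+05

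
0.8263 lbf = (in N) 3.676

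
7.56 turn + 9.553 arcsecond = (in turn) 7.56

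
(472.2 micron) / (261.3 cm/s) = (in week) 2.988e-10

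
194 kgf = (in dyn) 1.902e+08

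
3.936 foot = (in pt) 3401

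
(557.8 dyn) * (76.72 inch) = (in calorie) 0.002598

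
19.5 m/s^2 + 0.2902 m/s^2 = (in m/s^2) 19.79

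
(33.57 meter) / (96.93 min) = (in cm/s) 0.5772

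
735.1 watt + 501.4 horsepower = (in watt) 3.746e+05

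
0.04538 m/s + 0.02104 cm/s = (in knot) 0.08862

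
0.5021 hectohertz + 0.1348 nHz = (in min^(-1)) 3013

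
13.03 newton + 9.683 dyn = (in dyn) 1.303e+06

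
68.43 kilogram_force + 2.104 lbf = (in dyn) 6.804e+07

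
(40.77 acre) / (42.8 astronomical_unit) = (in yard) 2.818e-08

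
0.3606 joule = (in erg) 3.606e+06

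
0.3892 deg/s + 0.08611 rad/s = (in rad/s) 0.0929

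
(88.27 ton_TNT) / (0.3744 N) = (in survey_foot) 3.236e+12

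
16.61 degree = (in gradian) 18.46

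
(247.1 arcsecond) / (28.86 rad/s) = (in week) 6.863e-11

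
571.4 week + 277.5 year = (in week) 1.504e+04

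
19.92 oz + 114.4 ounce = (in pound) 8.395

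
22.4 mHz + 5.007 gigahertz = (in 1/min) 3.004e+11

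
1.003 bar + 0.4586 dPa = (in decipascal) 1.003e+06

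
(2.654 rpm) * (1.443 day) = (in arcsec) 7.147e+09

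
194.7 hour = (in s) 7.009e+05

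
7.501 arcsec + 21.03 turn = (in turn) 21.03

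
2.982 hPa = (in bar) 0.002982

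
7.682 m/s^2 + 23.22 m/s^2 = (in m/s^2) 30.9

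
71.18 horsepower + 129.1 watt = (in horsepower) 71.35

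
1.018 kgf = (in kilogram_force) 1.018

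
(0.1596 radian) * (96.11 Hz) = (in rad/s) 15.34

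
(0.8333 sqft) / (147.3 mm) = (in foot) 1.724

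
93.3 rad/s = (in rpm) 890.9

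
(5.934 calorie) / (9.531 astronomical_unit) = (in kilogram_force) 1.776e-12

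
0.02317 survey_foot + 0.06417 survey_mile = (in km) 0.1033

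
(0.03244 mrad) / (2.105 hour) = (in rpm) 4.088e-08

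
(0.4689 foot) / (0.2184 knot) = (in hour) 0.0003533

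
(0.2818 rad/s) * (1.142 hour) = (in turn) 184.4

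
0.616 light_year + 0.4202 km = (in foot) 1.912e+16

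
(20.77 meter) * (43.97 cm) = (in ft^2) 98.3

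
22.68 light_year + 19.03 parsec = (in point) 2.273e+21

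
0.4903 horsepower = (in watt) 365.6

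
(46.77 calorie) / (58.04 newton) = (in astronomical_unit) 2.254e-11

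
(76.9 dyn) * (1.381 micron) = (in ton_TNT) 2.538e-19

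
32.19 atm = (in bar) 32.62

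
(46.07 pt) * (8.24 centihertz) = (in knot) 0.002603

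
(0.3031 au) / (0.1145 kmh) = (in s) 1.426e+12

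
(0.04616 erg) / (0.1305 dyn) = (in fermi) 3.537e+12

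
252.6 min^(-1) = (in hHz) 0.0421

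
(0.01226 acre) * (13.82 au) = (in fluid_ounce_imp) 3.61e+18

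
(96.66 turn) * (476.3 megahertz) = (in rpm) 2.762e+12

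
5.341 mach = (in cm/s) 1.819e+05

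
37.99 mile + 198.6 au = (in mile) 1.846e+10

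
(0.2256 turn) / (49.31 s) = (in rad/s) 0.02875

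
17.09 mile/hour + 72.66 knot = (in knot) 87.51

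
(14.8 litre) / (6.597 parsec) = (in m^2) 7.271e-20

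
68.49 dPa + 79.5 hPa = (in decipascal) 7.957e+04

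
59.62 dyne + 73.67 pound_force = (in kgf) 33.42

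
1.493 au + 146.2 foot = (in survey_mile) 1.388e+08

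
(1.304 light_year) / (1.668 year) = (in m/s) 2.345e+08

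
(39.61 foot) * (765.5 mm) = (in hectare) 0.0009242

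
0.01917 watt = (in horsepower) 2.571e-05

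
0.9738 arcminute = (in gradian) 0.01803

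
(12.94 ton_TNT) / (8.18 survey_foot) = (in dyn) 2.171e+15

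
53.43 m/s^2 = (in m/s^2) 53.43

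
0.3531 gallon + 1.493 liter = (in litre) 2.83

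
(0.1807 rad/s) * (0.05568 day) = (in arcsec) 1.793e+08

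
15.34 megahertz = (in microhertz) 1.534e+13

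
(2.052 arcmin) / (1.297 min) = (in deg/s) 0.0004395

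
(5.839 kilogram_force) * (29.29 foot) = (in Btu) 0.4845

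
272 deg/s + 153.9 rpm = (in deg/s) 1195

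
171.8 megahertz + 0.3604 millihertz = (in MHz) 171.8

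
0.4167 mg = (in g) 0.0004167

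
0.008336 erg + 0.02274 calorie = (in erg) 9.514e+05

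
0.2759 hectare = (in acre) 0.6818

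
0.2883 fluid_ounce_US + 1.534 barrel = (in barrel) 1.534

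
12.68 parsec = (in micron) 3.913e+23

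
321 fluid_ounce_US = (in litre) 9.493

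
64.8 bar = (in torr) 4.86e+04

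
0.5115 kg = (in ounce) 18.04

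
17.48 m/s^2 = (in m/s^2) 17.48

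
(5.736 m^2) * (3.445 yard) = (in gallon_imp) 3975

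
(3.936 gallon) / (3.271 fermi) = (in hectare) 4.555e+08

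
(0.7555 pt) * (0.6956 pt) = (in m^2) 6.54e-08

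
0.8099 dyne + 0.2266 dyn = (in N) 1.036e-05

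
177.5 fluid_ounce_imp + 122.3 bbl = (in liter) 1.945e+04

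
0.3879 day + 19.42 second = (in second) 3.353e+04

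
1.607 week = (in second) 9.719e+05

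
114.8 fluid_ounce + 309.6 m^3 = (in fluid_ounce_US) 1.047e+07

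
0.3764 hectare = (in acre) 0.9301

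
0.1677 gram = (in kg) 0.0001677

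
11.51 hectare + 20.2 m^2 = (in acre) 28.45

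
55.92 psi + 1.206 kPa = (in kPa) 386.8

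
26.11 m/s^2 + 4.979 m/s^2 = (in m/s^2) 31.09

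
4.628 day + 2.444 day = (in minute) 1.018e+04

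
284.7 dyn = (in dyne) 284.7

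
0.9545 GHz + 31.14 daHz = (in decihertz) 9.545e+09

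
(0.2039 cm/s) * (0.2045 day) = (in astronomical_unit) 2.408e-10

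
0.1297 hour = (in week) 0.000772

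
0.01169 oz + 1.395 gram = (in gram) 1.726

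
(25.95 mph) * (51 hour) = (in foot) 6.988e+06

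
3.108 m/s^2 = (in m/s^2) 3.108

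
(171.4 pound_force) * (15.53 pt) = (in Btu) 0.003959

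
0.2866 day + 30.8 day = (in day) 31.09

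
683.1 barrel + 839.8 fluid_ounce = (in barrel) 683.3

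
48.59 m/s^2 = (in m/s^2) 48.59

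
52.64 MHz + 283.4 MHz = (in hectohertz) 3.36e+06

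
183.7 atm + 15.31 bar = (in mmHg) 1.511e+05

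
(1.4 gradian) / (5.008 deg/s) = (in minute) 0.004193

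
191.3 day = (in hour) 4591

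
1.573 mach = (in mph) 1198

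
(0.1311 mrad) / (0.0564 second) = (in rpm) 0.0222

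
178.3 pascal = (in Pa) 178.3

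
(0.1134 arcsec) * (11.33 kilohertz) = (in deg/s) 0.3569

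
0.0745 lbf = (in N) 0.3314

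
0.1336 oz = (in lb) 0.00835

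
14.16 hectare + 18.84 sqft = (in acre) 34.99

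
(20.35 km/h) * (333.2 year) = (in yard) 6.496e+10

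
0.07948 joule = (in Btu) 7.533e-05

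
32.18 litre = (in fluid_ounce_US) 1088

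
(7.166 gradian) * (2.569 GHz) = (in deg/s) 1.657e+10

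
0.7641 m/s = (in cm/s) 76.41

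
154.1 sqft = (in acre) 0.003538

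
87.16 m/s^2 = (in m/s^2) 87.16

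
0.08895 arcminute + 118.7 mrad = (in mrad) 118.7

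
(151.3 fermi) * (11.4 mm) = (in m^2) 1.725e-15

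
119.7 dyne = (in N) 0.001197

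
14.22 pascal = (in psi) 0.002062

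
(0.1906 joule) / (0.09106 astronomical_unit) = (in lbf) 3.145e-12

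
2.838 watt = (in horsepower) 0.003806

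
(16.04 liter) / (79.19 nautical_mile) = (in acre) 2.703e-11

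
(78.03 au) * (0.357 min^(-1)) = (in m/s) 6.946e+10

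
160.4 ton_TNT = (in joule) 6.711e+11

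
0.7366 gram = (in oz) 0.02598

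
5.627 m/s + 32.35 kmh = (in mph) 32.69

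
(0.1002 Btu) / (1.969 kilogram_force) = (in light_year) 5.787e-16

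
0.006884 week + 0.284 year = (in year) 0.2841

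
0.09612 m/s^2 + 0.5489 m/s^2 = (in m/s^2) 0.645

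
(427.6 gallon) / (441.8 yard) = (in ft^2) 0.04313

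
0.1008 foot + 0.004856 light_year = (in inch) 1.809e+15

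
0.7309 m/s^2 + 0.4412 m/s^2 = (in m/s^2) 1.172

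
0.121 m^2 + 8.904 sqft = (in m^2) 0.9482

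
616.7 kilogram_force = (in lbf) 1360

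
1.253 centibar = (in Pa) 1253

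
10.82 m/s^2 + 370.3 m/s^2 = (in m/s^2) 381.1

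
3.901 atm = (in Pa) 3.953e+05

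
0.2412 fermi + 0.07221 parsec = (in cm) 2.228e+17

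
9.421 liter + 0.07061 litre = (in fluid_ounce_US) 320.9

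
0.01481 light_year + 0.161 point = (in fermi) 1.401e+29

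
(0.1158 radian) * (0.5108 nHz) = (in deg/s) 3.389e-09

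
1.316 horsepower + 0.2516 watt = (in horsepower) 1.316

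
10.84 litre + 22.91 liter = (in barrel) 0.2123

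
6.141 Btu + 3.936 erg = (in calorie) 1549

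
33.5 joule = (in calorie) 8.007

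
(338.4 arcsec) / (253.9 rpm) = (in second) 6.17e-05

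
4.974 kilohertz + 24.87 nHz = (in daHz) 497.4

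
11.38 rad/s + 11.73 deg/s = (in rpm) 110.6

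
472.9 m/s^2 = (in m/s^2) 472.9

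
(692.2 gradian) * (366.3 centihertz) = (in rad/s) 39.83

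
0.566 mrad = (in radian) 0.000566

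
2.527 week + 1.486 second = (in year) 0.04846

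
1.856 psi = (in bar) 0.128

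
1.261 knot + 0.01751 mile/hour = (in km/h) 2.364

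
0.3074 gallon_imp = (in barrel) 0.00879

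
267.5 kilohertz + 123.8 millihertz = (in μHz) 2.675e+11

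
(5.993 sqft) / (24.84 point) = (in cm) 6354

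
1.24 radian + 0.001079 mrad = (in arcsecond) 2.558e+05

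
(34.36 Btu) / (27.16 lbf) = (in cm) 3.001e+04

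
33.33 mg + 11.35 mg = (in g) 0.04468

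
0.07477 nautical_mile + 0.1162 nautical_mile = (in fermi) 3.537e+17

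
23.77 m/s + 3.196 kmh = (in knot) 47.93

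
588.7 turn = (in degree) 2.119e+05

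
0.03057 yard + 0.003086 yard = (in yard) 0.03366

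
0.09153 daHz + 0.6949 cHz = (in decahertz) 0.09222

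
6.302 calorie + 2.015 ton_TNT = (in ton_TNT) 2.015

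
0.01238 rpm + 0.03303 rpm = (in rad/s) 0.004755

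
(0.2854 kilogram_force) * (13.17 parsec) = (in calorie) 2.718e+17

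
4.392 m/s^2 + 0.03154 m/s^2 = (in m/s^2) 4.424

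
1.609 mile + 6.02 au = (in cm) 9.006e+13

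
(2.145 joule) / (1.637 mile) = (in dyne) 81.42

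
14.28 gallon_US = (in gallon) 14.28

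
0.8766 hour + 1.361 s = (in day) 0.03654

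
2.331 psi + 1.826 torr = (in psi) 2.366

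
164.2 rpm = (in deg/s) 985.2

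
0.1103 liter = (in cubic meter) 0.0001103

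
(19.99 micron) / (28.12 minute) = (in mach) 3.48e-11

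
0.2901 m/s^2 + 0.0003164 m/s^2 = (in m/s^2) 0.2904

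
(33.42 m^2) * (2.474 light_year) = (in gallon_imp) 1.721e+20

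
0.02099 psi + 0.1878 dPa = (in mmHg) 1.086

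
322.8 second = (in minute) 5.38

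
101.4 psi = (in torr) 5244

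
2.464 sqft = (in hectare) 2.289e-05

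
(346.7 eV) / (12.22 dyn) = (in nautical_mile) 2.454e-16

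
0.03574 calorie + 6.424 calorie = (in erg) 2.703e+08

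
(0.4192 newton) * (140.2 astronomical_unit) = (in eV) 5.488e+31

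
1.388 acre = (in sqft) 6.046e+04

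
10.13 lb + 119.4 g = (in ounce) 166.3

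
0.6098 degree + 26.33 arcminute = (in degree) 1.049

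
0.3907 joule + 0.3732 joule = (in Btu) 0.000724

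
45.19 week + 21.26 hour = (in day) 317.2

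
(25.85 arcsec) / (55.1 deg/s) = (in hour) 3.62e-08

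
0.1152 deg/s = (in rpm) 0.0192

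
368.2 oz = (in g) 1.044e+04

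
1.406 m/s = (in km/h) 5.062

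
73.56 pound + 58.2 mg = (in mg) 3.337e+07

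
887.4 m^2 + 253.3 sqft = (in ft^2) 9805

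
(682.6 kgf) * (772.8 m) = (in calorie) 1.236e+06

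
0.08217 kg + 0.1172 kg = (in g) 199.4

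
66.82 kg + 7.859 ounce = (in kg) 67.04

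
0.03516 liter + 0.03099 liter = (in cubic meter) 6.615e-05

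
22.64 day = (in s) 1.956e+06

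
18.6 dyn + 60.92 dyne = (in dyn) 79.52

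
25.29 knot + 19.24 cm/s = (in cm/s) 1320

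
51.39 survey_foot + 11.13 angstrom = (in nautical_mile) 0.008458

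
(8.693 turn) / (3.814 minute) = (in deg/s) 13.68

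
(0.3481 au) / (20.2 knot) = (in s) 5.011e+09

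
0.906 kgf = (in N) 8.885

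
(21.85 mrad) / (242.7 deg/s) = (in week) 8.529e-09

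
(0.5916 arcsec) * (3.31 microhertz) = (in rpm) 9.066e-11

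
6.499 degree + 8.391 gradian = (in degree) 14.05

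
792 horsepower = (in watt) 5.906e+05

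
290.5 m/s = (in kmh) 1046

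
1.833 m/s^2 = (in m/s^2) 1.833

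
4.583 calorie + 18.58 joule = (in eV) 2.356e+20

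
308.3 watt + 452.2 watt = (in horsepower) 1.02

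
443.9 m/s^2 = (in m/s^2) 443.9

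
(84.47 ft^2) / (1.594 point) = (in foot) 4.579e+04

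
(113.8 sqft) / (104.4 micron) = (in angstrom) 1.013e+15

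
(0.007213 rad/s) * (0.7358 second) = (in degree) 0.3041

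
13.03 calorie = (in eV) 3.403e+20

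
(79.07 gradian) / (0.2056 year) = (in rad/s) 1.916e-07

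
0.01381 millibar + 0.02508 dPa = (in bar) 1.384e-05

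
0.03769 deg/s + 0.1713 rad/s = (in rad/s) 0.172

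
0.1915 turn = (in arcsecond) 2.482e+05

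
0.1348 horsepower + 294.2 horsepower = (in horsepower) 294.3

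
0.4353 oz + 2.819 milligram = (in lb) 0.02721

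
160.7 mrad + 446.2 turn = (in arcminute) 9.638e+06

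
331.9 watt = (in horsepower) 0.4451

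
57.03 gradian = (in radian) 0.8958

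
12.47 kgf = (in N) 122.3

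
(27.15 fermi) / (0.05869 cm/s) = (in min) 7.71e-13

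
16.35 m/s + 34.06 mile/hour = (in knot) 61.38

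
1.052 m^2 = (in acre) 0.00026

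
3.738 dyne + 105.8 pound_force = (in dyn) 4.706e+07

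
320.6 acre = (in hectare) 129.7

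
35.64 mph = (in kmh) 57.36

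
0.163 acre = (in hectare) 0.06596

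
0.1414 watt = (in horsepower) 0.0001896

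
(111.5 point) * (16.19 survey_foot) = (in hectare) 1.941e-05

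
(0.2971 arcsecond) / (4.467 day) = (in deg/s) 2.138e-10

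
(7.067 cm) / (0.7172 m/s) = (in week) 1.629e-07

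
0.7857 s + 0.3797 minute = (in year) 7.473e-07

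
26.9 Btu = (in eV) 1.771e+23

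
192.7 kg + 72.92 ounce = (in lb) 429.4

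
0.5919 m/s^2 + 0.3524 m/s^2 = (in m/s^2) 0.9443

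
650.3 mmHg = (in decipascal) 8.67e+05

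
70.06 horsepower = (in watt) 5.224e+04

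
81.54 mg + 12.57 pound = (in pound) 12.57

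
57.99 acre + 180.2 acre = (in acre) 238.2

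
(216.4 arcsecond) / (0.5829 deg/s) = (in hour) 2.865e-05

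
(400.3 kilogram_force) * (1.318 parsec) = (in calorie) 3.816e+19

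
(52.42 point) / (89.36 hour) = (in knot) 1.117e-07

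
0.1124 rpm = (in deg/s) 0.6744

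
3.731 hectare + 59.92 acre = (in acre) 69.14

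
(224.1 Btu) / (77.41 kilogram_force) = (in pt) 8.829e+05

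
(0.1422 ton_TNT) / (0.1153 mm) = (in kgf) 5.262e+11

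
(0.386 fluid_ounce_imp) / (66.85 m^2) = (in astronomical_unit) 1.097e-18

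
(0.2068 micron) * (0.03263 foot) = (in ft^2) 2.214e-08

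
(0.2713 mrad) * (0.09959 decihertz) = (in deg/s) 0.0001548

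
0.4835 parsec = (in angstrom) 1.492e+26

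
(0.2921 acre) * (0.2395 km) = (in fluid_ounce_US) 9.573e+09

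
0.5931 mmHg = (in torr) 0.5931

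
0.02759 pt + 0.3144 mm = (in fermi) 3.241e+11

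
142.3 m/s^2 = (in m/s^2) 142.3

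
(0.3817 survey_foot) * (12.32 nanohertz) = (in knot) 2.786e-09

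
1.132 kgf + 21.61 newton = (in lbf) 7.354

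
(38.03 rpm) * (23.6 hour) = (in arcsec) 6.979e+10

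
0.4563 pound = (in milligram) 2.07e+05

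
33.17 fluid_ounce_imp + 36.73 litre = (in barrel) 0.237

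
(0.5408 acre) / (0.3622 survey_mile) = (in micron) 3.755e+06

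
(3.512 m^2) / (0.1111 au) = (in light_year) 2.234e-26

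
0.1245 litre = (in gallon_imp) 0.02739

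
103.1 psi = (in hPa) 7108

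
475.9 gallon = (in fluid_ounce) 6.092e+04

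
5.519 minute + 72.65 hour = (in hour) 72.74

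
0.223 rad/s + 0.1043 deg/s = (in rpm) 2.147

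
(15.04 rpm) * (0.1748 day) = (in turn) 3786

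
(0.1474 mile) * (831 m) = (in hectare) 19.71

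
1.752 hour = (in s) 6307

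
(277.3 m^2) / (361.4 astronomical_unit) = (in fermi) 5129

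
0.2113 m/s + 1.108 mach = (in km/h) 1359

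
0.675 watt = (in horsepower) 0.0009052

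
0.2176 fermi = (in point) 6.168e-13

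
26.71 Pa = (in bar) 0.0002671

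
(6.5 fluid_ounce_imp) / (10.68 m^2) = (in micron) 17.29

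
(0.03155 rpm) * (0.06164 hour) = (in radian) 0.7332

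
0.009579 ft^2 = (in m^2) 0.0008899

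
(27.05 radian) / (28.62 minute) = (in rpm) 0.1504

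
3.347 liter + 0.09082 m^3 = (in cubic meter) 0.09417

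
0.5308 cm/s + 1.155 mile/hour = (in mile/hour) 1.167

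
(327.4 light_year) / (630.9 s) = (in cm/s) 4.91e+17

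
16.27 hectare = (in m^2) 1.627e+05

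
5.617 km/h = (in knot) 3.033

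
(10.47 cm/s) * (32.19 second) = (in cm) 337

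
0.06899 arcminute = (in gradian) 0.001278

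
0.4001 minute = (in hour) 0.006668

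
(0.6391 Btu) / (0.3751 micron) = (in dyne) 1.798e+14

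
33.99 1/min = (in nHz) 5.665e+08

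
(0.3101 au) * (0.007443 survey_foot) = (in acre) 2.601e+04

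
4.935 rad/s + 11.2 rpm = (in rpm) 58.33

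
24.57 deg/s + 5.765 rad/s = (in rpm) 59.15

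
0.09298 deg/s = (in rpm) 0.0155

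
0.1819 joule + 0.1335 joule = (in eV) 1.969e+18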